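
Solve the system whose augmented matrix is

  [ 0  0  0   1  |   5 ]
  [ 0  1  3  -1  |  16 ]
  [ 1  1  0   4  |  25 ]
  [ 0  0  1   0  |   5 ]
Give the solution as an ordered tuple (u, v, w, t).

(-1, 6, 5, 5)

R1 ↔ R3
R3 ↔ R4
R2 ← R2 + R4
R1 ← R1 − 4·R4
R2 ← R2 − 3·R3
R1 ← R1 − R2
Reading off the last column: u = -1, v = 6, w = 5, t = 5.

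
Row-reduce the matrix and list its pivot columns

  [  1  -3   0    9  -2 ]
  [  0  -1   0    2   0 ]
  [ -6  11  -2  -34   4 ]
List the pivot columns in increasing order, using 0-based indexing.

0, 1, 2

R3 ← R3 + 6·R1
  [ 1  -3   0   9  -2 ]
  [ 0  -1   0   2   0 ]
  [ 0  -7  -2  20  -8 ]
R2 ← -1·R2
  [ 1  -3   0   9  -2 ]
  [ 0   1   0  -2   0 ]
  [ 0  -7  -2  20  -8 ]
R3 ← R3 + 7·R2
  [ 1  -3   0   9  -2 ]
  [ 0   1   0  -2   0 ]
  [ 0   0  -2   6  -8 ]
R3 ← -1/2·R3
  [ 1  -3  0   9  -2 ]
  [ 0   1  0  -2   0 ]
  [ 0   0  1  -3   4 ]
R1 ← R1 + 3·R2
  [ 1  0  0   3  -2 ]
  [ 0  1  0  -2   0 ]
  [ 0  0  1  -3   4 ]
Pivot columns are the columns containing a leading 1.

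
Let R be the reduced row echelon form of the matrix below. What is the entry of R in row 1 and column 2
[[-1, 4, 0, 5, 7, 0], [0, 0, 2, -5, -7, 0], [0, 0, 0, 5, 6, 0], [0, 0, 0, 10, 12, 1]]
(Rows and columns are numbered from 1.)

-4

R1 → -1·R1
R2 → 1/2·R2
R3 → 1/5·R3
R4 → R4 − 10·R3
R2 → R2 + 5/2·R3
R1 → R1 + 5·R3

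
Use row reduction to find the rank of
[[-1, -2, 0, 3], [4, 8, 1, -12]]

ρ1 → -1·ρ1
  [ 1  2  0   -3 ]
  [ 4  8  1  -12 ]
ρ2 → ρ2 − 4·ρ1
  [ 1  2  0  -3 ]
  [ 0  0  1   0 ]
The reduced form has 2 nonzero rows.

rank = 2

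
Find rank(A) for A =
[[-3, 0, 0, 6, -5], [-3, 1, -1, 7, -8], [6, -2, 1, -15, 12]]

rank = 3

R1 → -1/3·R1
  [  1   0   0   -2  5/3 ]
  [ -3   1  -1    7   -8 ]
  [  6  -2   1  -15   12 ]
R2 → R2 + 3·R1
  [ 1   0   0   -2  5/3 ]
  [ 0   1  -1    1   -3 ]
  [ 6  -2   1  -15   12 ]
R3 → R3 − 6·R1
  [ 1   0   0  -2  5/3 ]
  [ 0   1  -1   1   -3 ]
  [ 0  -2   1  -3    2 ]
R3 → R3 + 2·R2
  [ 1  0   0  -2  5/3 ]
  [ 0  1  -1   1   -3 ]
  [ 0  0  -1  -1   -4 ]
R3 → -1·R3
  [ 1  0   0  -2  5/3 ]
  [ 0  1  -1   1   -3 ]
  [ 0  0   1   1    4 ]
R2 → R2 + R3
  [ 1  0  0  -2  5/3 ]
  [ 0  1  0   2    1 ]
  [ 0  0  1   1    4 ]
The reduced form has 3 nonzero rows.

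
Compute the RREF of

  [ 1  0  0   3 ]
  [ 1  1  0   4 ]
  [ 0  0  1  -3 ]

[[1, 0, 0, 3], [0, 1, 0, 1], [0, 0, 1, -3]]

Subtract R1 from R2.
  [ 1  0  0   3 ]
  [ 0  1  0   1 ]
  [ 0  0  1  -3 ]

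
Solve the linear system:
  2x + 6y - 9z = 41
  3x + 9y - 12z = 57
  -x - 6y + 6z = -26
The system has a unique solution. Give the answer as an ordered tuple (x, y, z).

(6, 1/3, -3)

Form the augmented matrix and row-reduce:
  [  2   6   -9  |   41 ]
  [  3   9  -12  |   57 ]
  [ -1  -6    6  |  -26 ]
R1 -> 1/2·R1
  [  1   3  -9/2  |  41/2 ]
  [  3   9   -12  |    57 ]
  [ -1  -6     6  |   -26 ]
R2 -> R2 − 3·R1
  [  1   3  -9/2  |  41/2 ]
  [  0   0   3/2  |  -9/2 ]
  [ -1  -6     6  |   -26 ]
R3 -> R3 + R1
  [ 1   3  -9/2  |   41/2 ]
  [ 0   0   3/2  |   -9/2 ]
  [ 0  -3   3/2  |  -11/2 ]
R2 <=> R3
  [ 1   3  -9/2  |   41/2 ]
  [ 0  -3   3/2  |  -11/2 ]
  [ 0   0   3/2  |   -9/2 ]
R2 -> -1/3·R2
  [ 1  3  -9/2  |  41/2 ]
  [ 0  1  -1/2  |  11/6 ]
  [ 0  0   3/2  |  -9/2 ]
R3 -> 2/3·R3
  [ 1  3  -9/2  |  41/2 ]
  [ 0  1  -1/2  |  11/6 ]
  [ 0  0     1  |    -3 ]
R2 -> R2 + 1/2·R3
  [ 1  3  -9/2  |  41/2 ]
  [ 0  1     0  |   1/3 ]
  [ 0  0     1  |    -3 ]
R1 -> R1 + 9/2·R3
  [ 1  3  0  |    7 ]
  [ 0  1  0  |  1/3 ]
  [ 0  0  1  |   -3 ]
R1 -> R1 − 3·R2
  [ 1  0  0  |    6 ]
  [ 0  1  0  |  1/3 ]
  [ 0  0  1  |   -3 ]
Reading off the last column: x = 6, y = 1/3, z = -3.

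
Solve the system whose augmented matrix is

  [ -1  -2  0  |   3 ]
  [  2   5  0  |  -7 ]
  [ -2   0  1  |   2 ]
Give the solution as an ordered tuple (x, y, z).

(-1, -1, 0)

Multiply R1 by -1.
  [  1  2  0  |  -3 ]
  [  2  5  0  |  -7 ]
  [ -2  0  1  |   2 ]
Subtract 2 times R1 from R2.
  [  1  2  0  |  -3 ]
  [  0  1  0  |  -1 ]
  [ -2  0  1  |   2 ]
Add 2 times R1 to R3.
  [ 1  2  0  |  -3 ]
  [ 0  1  0  |  -1 ]
  [ 0  4  1  |  -4 ]
Subtract 4 times R2 from R3.
  [ 1  2  0  |  -3 ]
  [ 0  1  0  |  -1 ]
  [ 0  0  1  |   0 ]
Subtract 2 times R2 from R1.
  [ 1  0  0  |  -1 ]
  [ 0  1  0  |  -1 ]
  [ 0  0  1  |   0 ]
Reading off the last column: x = -1, y = -1, z = 0.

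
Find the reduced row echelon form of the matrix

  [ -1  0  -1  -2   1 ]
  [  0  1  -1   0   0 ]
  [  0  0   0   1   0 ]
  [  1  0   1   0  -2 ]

[[1, 0, 1, 0, 0], [0, 1, -1, 0, 0], [0, 0, 0, 1, 0], [0, 0, 0, 0, 1]]

r1 := -1·r1
  [ 1  0   1  2  -1 ]
  [ 0  1  -1  0   0 ]
  [ 0  0   0  1   0 ]
  [ 1  0   1  0  -2 ]
r4 := r4 − r1
  [ 1  0   1   2  -1 ]
  [ 0  1  -1   0   0 ]
  [ 0  0   0   1   0 ]
  [ 0  0   0  -2  -1 ]
r4 := r4 + 2·r3
  [ 1  0   1  2  -1 ]
  [ 0  1  -1  0   0 ]
  [ 0  0   0  1   0 ]
  [ 0  0   0  0  -1 ]
r4 := -1·r4
  [ 1  0   1  2  -1 ]
  [ 0  1  -1  0   0 ]
  [ 0  0   0  1   0 ]
  [ 0  0   0  0   1 ]
r1 := r1 + r4
  [ 1  0   1  2  0 ]
  [ 0  1  -1  0  0 ]
  [ 0  0   0  1  0 ]
  [ 0  0   0  0  1 ]
r1 := r1 − 2·r3
  [ 1  0   1  0  0 ]
  [ 0  1  -1  0  0 ]
  [ 0  0   0  1  0 ]
  [ 0  0   0  0  1 ]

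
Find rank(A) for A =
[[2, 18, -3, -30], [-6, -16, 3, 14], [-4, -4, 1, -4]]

R1 ← 1/2·R1
  [  1    9  -3/2  -15 ]
  [ -6  -16     3   14 ]
  [ -4   -4     1   -4 ]
R2 ← R2 + 6·R1
  [  1   9  -3/2  -15 ]
  [  0  38    -6  -76 ]
  [ -4  -4     1   -4 ]
R3 ← R3 + 4·R1
  [ 1   9  -3/2  -15 ]
  [ 0  38    -6  -76 ]
  [ 0  32    -5  -64 ]
R2 ← 1/38·R2
  [ 1   9   -3/2  -15 ]
  [ 0   1  -3/19   -2 ]
  [ 0  32     -5  -64 ]
R3 ← R3 − 32·R2
  [ 1  9   -3/2  -15 ]
  [ 0  1  -3/19   -2 ]
  [ 0  0   1/19    0 ]
R3 ← 19·R3
  [ 1  9   -3/2  -15 ]
  [ 0  1  -3/19   -2 ]
  [ 0  0      1    0 ]
R2 ← R2 + 3/19·R3
  [ 1  9  -3/2  -15 ]
  [ 0  1     0   -2 ]
  [ 0  0     1    0 ]
R1 ← R1 + 3/2·R3
  [ 1  9  0  -15 ]
  [ 0  1  0   -2 ]
  [ 0  0  1    0 ]
R1 ← R1 − 9·R2
  [ 1  0  0   3 ]
  [ 0  1  0  -2 ]
  [ 0  0  1   0 ]
The reduced form has 3 nonzero rows.

rank = 3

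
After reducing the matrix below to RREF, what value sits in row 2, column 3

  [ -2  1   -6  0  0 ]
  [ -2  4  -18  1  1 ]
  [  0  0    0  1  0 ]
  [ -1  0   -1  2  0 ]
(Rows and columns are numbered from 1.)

Multiply r1 by -1/2.
  [  1  -1/2    3  0  0 ]
  [ -2     4  -18  1  1 ]
  [  0     0    0  1  0 ]
  [ -1     0   -1  2  0 ]
Add 2 times r1 to r2.
  [  1  -1/2    3  0  0 ]
  [  0     3  -12  1  1 ]
  [  0     0    0  1  0 ]
  [ -1     0   -1  2  0 ]
Add r1 to r4.
  [ 1  -1/2    3  0  0 ]
  [ 0     3  -12  1  1 ]
  [ 0     0    0  1  0 ]
  [ 0  -1/2    2  2  0 ]
Multiply r2 by 1/3.
  [ 1  -1/2   3    0    0 ]
  [ 0     1  -4  1/3  1/3 ]
  [ 0     0   0    1    0 ]
  [ 0  -1/2   2    2    0 ]
Add 1/2 times r2 to r4.
  [ 1  -1/2   3     0    0 ]
  [ 0     1  -4   1/3  1/3 ]
  [ 0     0   0     1    0 ]
  [ 0     0   0  13/6  1/6 ]
Subtract 13/6 times r3 from r4.
  [ 1  -1/2   3    0    0 ]
  [ 0     1  -4  1/3  1/3 ]
  [ 0     0   0    1    0 ]
  [ 0     0   0    0  1/6 ]
Multiply r4 by 6.
  [ 1  -1/2   3    0    0 ]
  [ 0     1  -4  1/3  1/3 ]
  [ 0     0   0    1    0 ]
  [ 0     0   0    0    1 ]
Subtract 1/3 times r4 from r2.
  [ 1  -1/2   3    0  0 ]
  [ 0     1  -4  1/3  0 ]
  [ 0     0   0    1  0 ]
  [ 0     0   0    0  1 ]
Subtract 1/3 times r3 from r2.
  [ 1  -1/2   3  0  0 ]
  [ 0     1  -4  0  0 ]
  [ 0     0   0  1  0 ]
  [ 0     0   0  0  1 ]
Add 1/2 times r2 to r1.
  [ 1  0   1  0  0 ]
  [ 0  1  -4  0  0 ]
  [ 0  0   0  1  0 ]
  [ 0  0   0  0  1 ]

-4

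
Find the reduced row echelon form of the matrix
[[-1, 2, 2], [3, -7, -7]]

ρ1 ← -1·ρ1
  [ 1  -2  -2 ]
  [ 3  -7  -7 ]
ρ2 ← ρ2 − 3·ρ1
  [ 1  -2  -2 ]
  [ 0  -1  -1 ]
ρ2 ← -1·ρ2
  [ 1  -2  -2 ]
  [ 0   1   1 ]
ρ1 ← ρ1 + 2·ρ2
  [ 1  0  0 ]
  [ 0  1  1 ]

[[1, 0, 0], [0, 1, 1]]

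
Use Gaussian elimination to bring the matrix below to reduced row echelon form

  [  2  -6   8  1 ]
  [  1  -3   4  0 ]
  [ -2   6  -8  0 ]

[[1, -3, 4, 0], [0, 0, 0, 1], [0, 0, 0, 0]]

ρ1 -> 1/2·ρ1
  [  1  -3   4  1/2 ]
  [  1  -3   4    0 ]
  [ -2   6  -8    0 ]
ρ2 -> ρ2 − ρ1
  [  1  -3   4   1/2 ]
  [  0   0   0  -1/2 ]
  [ -2   6  -8     0 ]
ρ3 -> ρ3 + 2·ρ1
  [ 1  -3  4   1/2 ]
  [ 0   0  0  -1/2 ]
  [ 0   0  0     1 ]
ρ2 -> -2·ρ2
  [ 1  -3  4  1/2 ]
  [ 0   0  0    1 ]
  [ 0   0  0    1 ]
ρ3 -> ρ3 − ρ2
  [ 1  -3  4  1/2 ]
  [ 0   0  0    1 ]
  [ 0   0  0    0 ]
ρ1 -> ρ1 − 1/2·ρ2
  [ 1  -3  4  0 ]
  [ 0   0  0  1 ]
  [ 0   0  0  0 ]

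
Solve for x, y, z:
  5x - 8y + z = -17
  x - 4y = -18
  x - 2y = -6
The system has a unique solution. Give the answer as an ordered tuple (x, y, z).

(6, 6, 1)

Form the augmented matrix and row-reduce:
  [ 5  -8  1  |  -17 ]
  [ 1  -4  0  |  -18 ]
  [ 1  -2  0  |   -6 ]
R1 ← 1/5·R1
  [ 1  -8/5  1/5  |  -17/5 ]
  [ 1    -4    0  |    -18 ]
  [ 1    -2    0  |     -6 ]
R2 ← R2 − R1
  [ 1   -8/5   1/5  |  -17/5 ]
  [ 0  -12/5  -1/5  |  -73/5 ]
  [ 1     -2     0  |     -6 ]
R3 ← R3 − R1
  [ 1   -8/5   1/5  |  -17/5 ]
  [ 0  -12/5  -1/5  |  -73/5 ]
  [ 0   -2/5  -1/5  |  -13/5 ]
R2 ← -5/12·R2
  [ 1  -8/5   1/5  |  -17/5 ]
  [ 0     1  1/12  |  73/12 ]
  [ 0  -2/5  -1/5  |  -13/5 ]
R3 ← R3 + 2/5·R2
  [ 1  -8/5   1/5  |  -17/5 ]
  [ 0     1  1/12  |  73/12 ]
  [ 0     0  -1/6  |   -1/6 ]
R3 ← -6·R3
  [ 1  -8/5   1/5  |  -17/5 ]
  [ 0     1  1/12  |  73/12 ]
  [ 0     0     1  |      1 ]
R2 ← R2 − 1/12·R3
  [ 1  -8/5  1/5  |  -17/5 ]
  [ 0     1    0  |      6 ]
  [ 0     0    1  |      1 ]
R1 ← R1 − 1/5·R3
  [ 1  -8/5  0  |  -18/5 ]
  [ 0     1  0  |      6 ]
  [ 0     0  1  |      1 ]
R1 ← R1 + 8/5·R2
  [ 1  0  0  |  6 ]
  [ 0  1  0  |  6 ]
  [ 0  0  1  |  1 ]
Reading off the last column: x = 6, y = 6, z = 1.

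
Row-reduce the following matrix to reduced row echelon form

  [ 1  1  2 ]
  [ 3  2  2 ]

[[1, 0, -2], [0, 1, 4]]

ρ2 ← ρ2 − 3·ρ1
  [ 1   1   2 ]
  [ 0  -1  -4 ]
ρ2 ← -1·ρ2
  [ 1  1  2 ]
  [ 0  1  4 ]
ρ1 ← ρ1 − ρ2
  [ 1  0  -2 ]
  [ 0  1   4 ]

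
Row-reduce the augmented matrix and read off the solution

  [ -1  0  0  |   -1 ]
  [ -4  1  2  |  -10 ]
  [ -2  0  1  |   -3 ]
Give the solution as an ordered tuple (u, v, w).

(1, -4, -1)

Multiply R1 by -1.
Add 4 times R1 to R2.
Add 2 times R1 to R3.
Subtract 2 times R3 from R2.
Reading off the last column: u = 1, v = -4, w = -1.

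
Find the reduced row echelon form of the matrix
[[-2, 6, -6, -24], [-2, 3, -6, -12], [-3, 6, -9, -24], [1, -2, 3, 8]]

ρ1 ← -1/2·ρ1
  [  1  -3   3   12 ]
  [ -2   3  -6  -12 ]
  [ -3   6  -9  -24 ]
  [  1  -2   3    8 ]
ρ2 ← ρ2 + 2·ρ1
  [  1  -3   3   12 ]
  [  0  -3   0   12 ]
  [ -3   6  -9  -24 ]
  [  1  -2   3    8 ]
ρ3 ← ρ3 + 3·ρ1
  [ 1  -3  3  12 ]
  [ 0  -3  0  12 ]
  [ 0  -3  0  12 ]
  [ 1  -2  3   8 ]
ρ4 ← ρ4 − ρ1
  [ 1  -3  3  12 ]
  [ 0  -3  0  12 ]
  [ 0  -3  0  12 ]
  [ 0   1  0  -4 ]
ρ2 ← -1/3·ρ2
  [ 1  -3  3  12 ]
  [ 0   1  0  -4 ]
  [ 0  -3  0  12 ]
  [ 0   1  0  -4 ]
ρ3 ← ρ3 + 3·ρ2
  [ 1  -3  3  12 ]
  [ 0   1  0  -4 ]
  [ 0   0  0   0 ]
  [ 0   1  0  -4 ]
ρ4 ← ρ4 − ρ2
  [ 1  -3  3  12 ]
  [ 0   1  0  -4 ]
  [ 0   0  0   0 ]
  [ 0   0  0   0 ]
ρ1 ← ρ1 + 3·ρ2
  [ 1  0  3   0 ]
  [ 0  1  0  -4 ]
  [ 0  0  0   0 ]
  [ 0  0  0   0 ]

[[1, 0, 3, 0], [0, 1, 0, -4], [0, 0, 0, 0], [0, 0, 0, 0]]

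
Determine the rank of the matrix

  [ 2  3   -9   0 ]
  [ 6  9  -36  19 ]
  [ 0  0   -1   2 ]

R1 := 1/2·R1
R2 := R2 − 6·R1
R2 := -1/9·R2
R3 := R3 + R2
R3 := -9·R3
R2 := R2 + 19/9·R3
R1 := R1 + 9/2·R2
The reduced form has 3 nonzero rows.

rank = 3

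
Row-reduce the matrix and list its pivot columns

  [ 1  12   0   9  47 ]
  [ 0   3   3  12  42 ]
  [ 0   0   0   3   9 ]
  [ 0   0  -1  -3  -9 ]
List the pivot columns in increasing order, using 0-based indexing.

r2 -> 1/3·r2
  [ 1  12   0   9  47 ]
  [ 0   1   1   4  14 ]
  [ 0   0   0   3   9 ]
  [ 0   0  -1  -3  -9 ]
r3 <-> r4
  [ 1  12   0   9  47 ]
  [ 0   1   1   4  14 ]
  [ 0   0  -1  -3  -9 ]
  [ 0   0   0   3   9 ]
r3 -> -1·r3
  [ 1  12  0  9  47 ]
  [ 0   1  1  4  14 ]
  [ 0   0  1  3   9 ]
  [ 0   0  0  3   9 ]
r4 -> 1/3·r4
  [ 1  12  0  9  47 ]
  [ 0   1  1  4  14 ]
  [ 0   0  1  3   9 ]
  [ 0   0  0  1   3 ]
r3 -> r3 − 3·r4
  [ 1  12  0  9  47 ]
  [ 0   1  1  4  14 ]
  [ 0   0  1  0   0 ]
  [ 0   0  0  1   3 ]
r2 -> r2 − 4·r4
  [ 1  12  0  9  47 ]
  [ 0   1  1  0   2 ]
  [ 0   0  1  0   0 ]
  [ 0   0  0  1   3 ]
r1 -> r1 − 9·r4
  [ 1  12  0  0  20 ]
  [ 0   1  1  0   2 ]
  [ 0   0  1  0   0 ]
  [ 0   0  0  1   3 ]
r2 -> r2 − r3
  [ 1  12  0  0  20 ]
  [ 0   1  0  0   2 ]
  [ 0   0  1  0   0 ]
  [ 0   0  0  1   3 ]
r1 -> r1 − 12·r2
  [ 1  0  0  0  -4 ]
  [ 0  1  0  0   2 ]
  [ 0  0  1  0   0 ]
  [ 0  0  0  1   3 ]
Pivot columns are the columns containing a leading 1.

0, 1, 2, 3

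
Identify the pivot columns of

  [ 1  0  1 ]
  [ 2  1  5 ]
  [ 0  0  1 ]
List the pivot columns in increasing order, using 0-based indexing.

ρ2 → ρ2 − 2·ρ1
  [ 1  0  1 ]
  [ 0  1  3 ]
  [ 0  0  1 ]
ρ2 → ρ2 − 3·ρ3
  [ 1  0  1 ]
  [ 0  1  0 ]
  [ 0  0  1 ]
ρ1 → ρ1 − ρ3
  [ 1  0  0 ]
  [ 0  1  0 ]
  [ 0  0  1 ]
Pivot columns are the columns containing a leading 1.

0, 1, 2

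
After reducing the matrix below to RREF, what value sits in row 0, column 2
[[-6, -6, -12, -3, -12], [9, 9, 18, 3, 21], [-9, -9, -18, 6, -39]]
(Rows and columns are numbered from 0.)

ρ1 ← -1/6·ρ1
  [  1   1    2  1/2    2 ]
  [  9   9   18    3   21 ]
  [ -9  -9  -18    6  -39 ]
ρ2 ← ρ2 − 9·ρ1
  [  1   1    2   1/2    2 ]
  [  0   0    0  -3/2    3 ]
  [ -9  -9  -18     6  -39 ]
ρ3 ← ρ3 + 9·ρ1
  [ 1  1  2   1/2    2 ]
  [ 0  0  0  -3/2    3 ]
  [ 0  0  0  21/2  -21 ]
ρ2 ← -2/3·ρ2
  [ 1  1  2   1/2    2 ]
  [ 0  0  0     1   -2 ]
  [ 0  0  0  21/2  -21 ]
ρ3 ← ρ3 − 21/2·ρ2
  [ 1  1  2  1/2   2 ]
  [ 0  0  0    1  -2 ]
  [ 0  0  0    0   0 ]
ρ1 ← ρ1 − 1/2·ρ2
  [ 1  1  2  0   3 ]
  [ 0  0  0  1  -2 ]
  [ 0  0  0  0   0 ]

2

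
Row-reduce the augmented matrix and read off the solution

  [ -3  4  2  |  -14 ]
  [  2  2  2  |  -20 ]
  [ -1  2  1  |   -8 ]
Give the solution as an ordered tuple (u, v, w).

(-2, -2, -6)

R1 -> -1/3·R1
  [  1  -4/3  -2/3  |  14/3 ]
  [  2     2     2  |   -20 ]
  [ -1     2     1  |    -8 ]
R2 -> R2 − 2·R1
  [  1  -4/3  -2/3  |   14/3 ]
  [  0  14/3  10/3  |  -88/3 ]
  [ -1     2     1  |     -8 ]
R3 -> R3 + R1
  [ 1  -4/3  -2/3  |   14/3 ]
  [ 0  14/3  10/3  |  -88/3 ]
  [ 0   2/3   1/3  |  -10/3 ]
R2 -> 3/14·R2
  [ 1  -4/3  -2/3  |   14/3 ]
  [ 0     1   5/7  |  -44/7 ]
  [ 0   2/3   1/3  |  -10/3 ]
R3 -> R3 − 2/3·R2
  [ 1  -4/3  -2/3  |   14/3 ]
  [ 0     1   5/7  |  -44/7 ]
  [ 0     0  -1/7  |    6/7 ]
R3 -> -7·R3
  [ 1  -4/3  -2/3  |   14/3 ]
  [ 0     1   5/7  |  -44/7 ]
  [ 0     0     1  |     -6 ]
R2 -> R2 − 5/7·R3
  [ 1  -4/3  -2/3  |  14/3 ]
  [ 0     1     0  |    -2 ]
  [ 0     0     1  |    -6 ]
R1 -> R1 + 2/3·R3
  [ 1  -4/3  0  |  2/3 ]
  [ 0     1  0  |   -2 ]
  [ 0     0  1  |   -6 ]
R1 -> R1 + 4/3·R2
  [ 1  0  0  |  -2 ]
  [ 0  1  0  |  -2 ]
  [ 0  0  1  |  -6 ]
Reading off the last column: u = -2, v = -2, w = -6.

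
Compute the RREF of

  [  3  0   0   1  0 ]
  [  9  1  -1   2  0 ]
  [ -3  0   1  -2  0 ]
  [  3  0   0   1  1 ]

[[1, 0, 0, 1/3, 0], [0, 1, 0, -2, 0], [0, 0, 1, -1, 0], [0, 0, 0, 0, 1]]

r1 → 1/3·r1
  [  1  0   0  1/3  0 ]
  [  9  1  -1    2  0 ]
  [ -3  0   1   -2  0 ]
  [  3  0   0    1  1 ]
r2 → r2 − 9·r1
  [  1  0   0  1/3  0 ]
  [  0  1  -1   -1  0 ]
  [ -3  0   1   -2  0 ]
  [  3  0   0    1  1 ]
r3 → r3 + 3·r1
  [ 1  0   0  1/3  0 ]
  [ 0  1  -1   -1  0 ]
  [ 0  0   1   -1  0 ]
  [ 3  0   0    1  1 ]
r4 → r4 − 3·r1
  [ 1  0   0  1/3  0 ]
  [ 0  1  -1   -1  0 ]
  [ 0  0   1   -1  0 ]
  [ 0  0   0    0  1 ]
r2 → r2 + r3
  [ 1  0  0  1/3  0 ]
  [ 0  1  0   -2  0 ]
  [ 0  0  1   -1  0 ]
  [ 0  0  0    0  1 ]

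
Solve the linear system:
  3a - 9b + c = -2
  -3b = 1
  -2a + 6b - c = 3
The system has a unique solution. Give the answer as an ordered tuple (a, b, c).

(0, -1/3, -5)

Form the augmented matrix and row-reduce:
  [  3  -9   1  |  -2 ]
  [  0  -3   0  |   1 ]
  [ -2   6  -1  |   3 ]
Multiply ρ1 by 1/3.
  [  1  -3  1/3  |  -2/3 ]
  [  0  -3    0  |     1 ]
  [ -2   6   -1  |     3 ]
Add 2 times ρ1 to ρ3.
  [ 1  -3   1/3  |  -2/3 ]
  [ 0  -3     0  |     1 ]
  [ 0   0  -1/3  |   5/3 ]
Multiply ρ2 by -1/3.
  [ 1  -3   1/3  |  -2/3 ]
  [ 0   1     0  |  -1/3 ]
  [ 0   0  -1/3  |   5/3 ]
Multiply ρ3 by -3.
  [ 1  -3  1/3  |  -2/3 ]
  [ 0   1    0  |  -1/3 ]
  [ 0   0    1  |    -5 ]
Subtract 1/3 times ρ3 from ρ1.
  [ 1  -3  0  |     1 ]
  [ 0   1  0  |  -1/3 ]
  [ 0   0  1  |    -5 ]
Add 3 times ρ2 to ρ1.
  [ 1  0  0  |     0 ]
  [ 0  1  0  |  -1/3 ]
  [ 0  0  1  |    -5 ]
Reading off the last column: a = 0, b = -1/3, c = -5.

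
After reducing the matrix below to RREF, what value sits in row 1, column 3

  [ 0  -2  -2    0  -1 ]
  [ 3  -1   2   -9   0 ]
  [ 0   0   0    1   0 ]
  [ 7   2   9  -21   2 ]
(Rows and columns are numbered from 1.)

1

Swap ρ1 and ρ2.
  [ 3  -1   2   -9   0 ]
  [ 0  -2  -2    0  -1 ]
  [ 0   0   0    1   0 ]
  [ 7   2   9  -21   2 ]
Multiply ρ1 by 1/3.
  [ 1  -1/3  2/3   -3   0 ]
  [ 0    -2   -2    0  -1 ]
  [ 0     0    0    1   0 ]
  [ 7     2    9  -21   2 ]
Subtract 7 times ρ1 from ρ4.
  [ 1  -1/3   2/3  -3   0 ]
  [ 0    -2    -2   0  -1 ]
  [ 0     0     0   1   0 ]
  [ 0  13/3  13/3   0   2 ]
Multiply ρ2 by -1/2.
  [ 1  -1/3   2/3  -3    0 ]
  [ 0     1     1   0  1/2 ]
  [ 0     0     0   1    0 ]
  [ 0  13/3  13/3   0    2 ]
Subtract 13/3 times ρ2 from ρ4.
  [ 1  -1/3  2/3  -3     0 ]
  [ 0     1    1   0   1/2 ]
  [ 0     0    0   1     0 ]
  [ 0     0    0   0  -1/6 ]
Multiply ρ4 by -6.
  [ 1  -1/3  2/3  -3    0 ]
  [ 0     1    1   0  1/2 ]
  [ 0     0    0   1    0 ]
  [ 0     0    0   0    1 ]
Subtract 1/2 times ρ4 from ρ2.
  [ 1  -1/3  2/3  -3  0 ]
  [ 0     1    1   0  0 ]
  [ 0     0    0   1  0 ]
  [ 0     0    0   0  1 ]
Add 3 times ρ3 to ρ1.
  [ 1  -1/3  2/3  0  0 ]
  [ 0     1    1  0  0 ]
  [ 0     0    0  1  0 ]
  [ 0     0    0  0  1 ]
Add 1/3 times ρ2 to ρ1.
  [ 1  0  1  0  0 ]
  [ 0  1  1  0  0 ]
  [ 0  0  0  1  0 ]
  [ 0  0  0  0  1 ]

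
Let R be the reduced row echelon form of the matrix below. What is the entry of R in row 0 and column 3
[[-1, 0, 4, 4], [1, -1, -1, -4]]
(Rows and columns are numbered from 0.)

Multiply ρ1 by -1.
Subtract ρ1 from ρ2.
Multiply ρ2 by -1.

-4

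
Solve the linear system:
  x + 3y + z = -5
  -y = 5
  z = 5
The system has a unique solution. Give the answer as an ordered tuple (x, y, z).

Form the augmented matrix and row-reduce:
  [ 1   3  1  |  -5 ]
  [ 0  -1  0  |   5 ]
  [ 0   0  1  |   5 ]
Multiply r2 by -1.
  [ 1  3  1  |  -5 ]
  [ 0  1  0  |  -5 ]
  [ 0  0  1  |   5 ]
Subtract r3 from r1.
  [ 1  3  0  |  -10 ]
  [ 0  1  0  |   -5 ]
  [ 0  0  1  |    5 ]
Subtract 3 times r2 from r1.
  [ 1  0  0  |   5 ]
  [ 0  1  0  |  -5 ]
  [ 0  0  1  |   5 ]
Reading off the last column: x = 5, y = -5, z = 5.

(5, -5, 5)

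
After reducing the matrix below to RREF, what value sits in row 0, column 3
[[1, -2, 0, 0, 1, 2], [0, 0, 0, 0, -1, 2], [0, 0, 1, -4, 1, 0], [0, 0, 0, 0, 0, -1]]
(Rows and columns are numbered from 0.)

0

Swap r2 and r3.
  [ 1  -2  0   0   1   2 ]
  [ 0   0  1  -4   1   0 ]
  [ 0   0  0   0  -1   2 ]
  [ 0   0  0   0   0  -1 ]
Multiply r3 by -1.
  [ 1  -2  0   0  1   2 ]
  [ 0   0  1  -4  1   0 ]
  [ 0   0  0   0  1  -2 ]
  [ 0   0  0   0  0  -1 ]
Multiply r4 by -1.
  [ 1  -2  0   0  1   2 ]
  [ 0   0  1  -4  1   0 ]
  [ 0   0  0   0  1  -2 ]
  [ 0   0  0   0  0   1 ]
Add 2 times r4 to r3.
  [ 1  -2  0   0  1  2 ]
  [ 0   0  1  -4  1  0 ]
  [ 0   0  0   0  1  0 ]
  [ 0   0  0   0  0  1 ]
Subtract 2 times r4 from r1.
  [ 1  -2  0   0  1  0 ]
  [ 0   0  1  -4  1  0 ]
  [ 0   0  0   0  1  0 ]
  [ 0   0  0   0  0  1 ]
Subtract r3 from r2.
  [ 1  -2  0   0  1  0 ]
  [ 0   0  1  -4  0  0 ]
  [ 0   0  0   0  1  0 ]
  [ 0   0  0   0  0  1 ]
Subtract r3 from r1.
  [ 1  -2  0   0  0  0 ]
  [ 0   0  1  -4  0  0 ]
  [ 0   0  0   0  1  0 ]
  [ 0   0  0   0  0  1 ]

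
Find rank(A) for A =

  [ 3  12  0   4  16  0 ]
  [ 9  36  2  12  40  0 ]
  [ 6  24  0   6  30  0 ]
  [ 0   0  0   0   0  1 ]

R1 → 1/3·R1
  [ 1   4  0  4/3  16/3  0 ]
  [ 9  36  2   12    40  0 ]
  [ 6  24  0    6    30  0 ]
  [ 0   0  0    0     0  1 ]
R2 → R2 − 9·R1
  [ 1   4  0  4/3  16/3  0 ]
  [ 0   0  2    0    -8  0 ]
  [ 6  24  0    6    30  0 ]
  [ 0   0  0    0     0  1 ]
R3 → R3 − 6·R1
  [ 1  4  0  4/3  16/3  0 ]
  [ 0  0  2    0    -8  0 ]
  [ 0  0  0   -2    -2  0 ]
  [ 0  0  0    0     0  1 ]
R2 → 1/2·R2
  [ 1  4  0  4/3  16/3  0 ]
  [ 0  0  1    0    -4  0 ]
  [ 0  0  0   -2    -2  0 ]
  [ 0  0  0    0     0  1 ]
R3 → -1/2·R3
  [ 1  4  0  4/3  16/3  0 ]
  [ 0  0  1    0    -4  0 ]
  [ 0  0  0    1     1  0 ]
  [ 0  0  0    0     0  1 ]
R1 → R1 − 4/3·R3
  [ 1  4  0  0   4  0 ]
  [ 0  0  1  0  -4  0 ]
  [ 0  0  0  1   1  0 ]
  [ 0  0  0  0   0  1 ]
The reduced form has 4 nonzero rows.

rank = 4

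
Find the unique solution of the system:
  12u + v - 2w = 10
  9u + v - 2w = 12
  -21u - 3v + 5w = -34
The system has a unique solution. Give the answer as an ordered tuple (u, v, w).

Form the augmented matrix and row-reduce:
  [  12   1  -2  |   10 ]
  [   9   1  -2  |   12 ]
  [ -21  -3   5  |  -34 ]
Multiply R1 by 1/12.
  [   1  1/12  -1/6  |  5/6 ]
  [   9     1    -2  |   12 ]
  [ -21    -3     5  |  -34 ]
Subtract 9 times R1 from R2.
  [   1  1/12  -1/6  |  5/6 ]
  [   0   1/4  -1/2  |  9/2 ]
  [ -21    -3     5  |  -34 ]
Add 21 times R1 to R3.
  [ 1  1/12  -1/6  |    5/6 ]
  [ 0   1/4  -1/2  |    9/2 ]
  [ 0  -5/4   3/2  |  -33/2 ]
Multiply R2 by 4.
  [ 1  1/12  -1/6  |    5/6 ]
  [ 0     1    -2  |     18 ]
  [ 0  -5/4   3/2  |  -33/2 ]
Add 5/4 times R2 to R3.
  [ 1  1/12  -1/6  |  5/6 ]
  [ 0     1    -2  |   18 ]
  [ 0     0    -1  |    6 ]
Multiply R3 by -1.
  [ 1  1/12  -1/6  |  5/6 ]
  [ 0     1    -2  |   18 ]
  [ 0     0     1  |   -6 ]
Add 2 times R3 to R2.
  [ 1  1/12  -1/6  |  5/6 ]
  [ 0     1     0  |    6 ]
  [ 0     0     1  |   -6 ]
Add 1/6 times R3 to R1.
  [ 1  1/12  0  |  -1/6 ]
  [ 0     1  0  |     6 ]
  [ 0     0  1  |    -6 ]
Subtract 1/12 times R2 from R1.
  [ 1  0  0  |  -2/3 ]
  [ 0  1  0  |     6 ]
  [ 0  0  1  |    -6 ]
Reading off the last column: u = -2/3, v = 6, w = -6.

(-2/3, 6, -6)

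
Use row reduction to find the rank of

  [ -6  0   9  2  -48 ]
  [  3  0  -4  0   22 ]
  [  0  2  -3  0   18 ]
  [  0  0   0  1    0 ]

ρ1 := -1/6·ρ1
ρ2 := ρ2 − 3·ρ1
ρ2 <=> ρ3
ρ2 := 1/2·ρ2
ρ3 := 2·ρ3
ρ3 := ρ3 − 2·ρ4
ρ1 := ρ1 + 1/3·ρ4
ρ2 := ρ2 + 3/2·ρ3
ρ1 := ρ1 + 3/2·ρ3
The reduced form has 4 nonzero rows.

rank = 4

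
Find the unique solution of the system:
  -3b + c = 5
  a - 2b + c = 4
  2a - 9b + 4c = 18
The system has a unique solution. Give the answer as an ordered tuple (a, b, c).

Form the augmented matrix and row-reduce:
  [ 0  -3  1  |   5 ]
  [ 1  -2  1  |   4 ]
  [ 2  -9  4  |  18 ]
ρ1 <=> ρ2
  [ 1  -2  1  |   4 ]
  [ 0  -3  1  |   5 ]
  [ 2  -9  4  |  18 ]
ρ3 := ρ3 − 2·ρ1
  [ 1  -2  1  |   4 ]
  [ 0  -3  1  |   5 ]
  [ 0  -5  2  |  10 ]
ρ2 := -1/3·ρ2
  [ 1  -2     1  |     4 ]
  [ 0   1  -1/3  |  -5/3 ]
  [ 0  -5     2  |    10 ]
ρ3 := ρ3 + 5·ρ2
  [ 1  -2     1  |     4 ]
  [ 0   1  -1/3  |  -5/3 ]
  [ 0   0   1/3  |   5/3 ]
ρ3 := 3·ρ3
  [ 1  -2     1  |     4 ]
  [ 0   1  -1/3  |  -5/3 ]
  [ 0   0     1  |     5 ]
ρ2 := ρ2 + 1/3·ρ3
  [ 1  -2  1  |  4 ]
  [ 0   1  0  |  0 ]
  [ 0   0  1  |  5 ]
ρ1 := ρ1 − ρ3
  [ 1  -2  0  |  -1 ]
  [ 0   1  0  |   0 ]
  [ 0   0  1  |   5 ]
ρ1 := ρ1 + 2·ρ2
  [ 1  0  0  |  -1 ]
  [ 0  1  0  |   0 ]
  [ 0  0  1  |   5 ]
Reading off the last column: a = -1, b = 0, c = 5.

(-1, 0, 5)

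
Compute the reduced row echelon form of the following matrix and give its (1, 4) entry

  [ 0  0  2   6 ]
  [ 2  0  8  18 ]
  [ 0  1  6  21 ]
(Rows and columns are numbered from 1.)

r1 <=> r2
  [ 2  0  8  18 ]
  [ 0  0  2   6 ]
  [ 0  1  6  21 ]
r1 → 1/2·r1
  [ 1  0  4   9 ]
  [ 0  0  2   6 ]
  [ 0  1  6  21 ]
r2 <=> r3
  [ 1  0  4   9 ]
  [ 0  1  6  21 ]
  [ 0  0  2   6 ]
r3 → 1/2·r3
  [ 1  0  4   9 ]
  [ 0  1  6  21 ]
  [ 0  0  1   3 ]
r2 → r2 − 6·r3
  [ 1  0  4  9 ]
  [ 0  1  0  3 ]
  [ 0  0  1  3 ]
r1 → r1 − 4·r3
  [ 1  0  0  -3 ]
  [ 0  1  0   3 ]
  [ 0  0  1   3 ]

-3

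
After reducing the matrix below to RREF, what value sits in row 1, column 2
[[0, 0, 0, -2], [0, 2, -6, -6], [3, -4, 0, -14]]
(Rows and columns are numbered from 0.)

R1 <-> R3
  [ 3  -4   0  -14 ]
  [ 0   2  -6   -6 ]
  [ 0   0   0   -2 ]
R1 -> 1/3·R1
  [ 1  -4/3   0  -14/3 ]
  [ 0     2  -6     -6 ]
  [ 0     0   0     -2 ]
R2 -> 1/2·R2
  [ 1  -4/3   0  -14/3 ]
  [ 0     1  -3     -3 ]
  [ 0     0   0     -2 ]
R3 -> -1/2·R3
  [ 1  -4/3   0  -14/3 ]
  [ 0     1  -3     -3 ]
  [ 0     0   0      1 ]
R2 -> R2 + 3·R3
  [ 1  -4/3   0  -14/3 ]
  [ 0     1  -3      0 ]
  [ 0     0   0      1 ]
R1 -> R1 + 14/3·R3
  [ 1  -4/3   0  0 ]
  [ 0     1  -3  0 ]
  [ 0     0   0  1 ]
R1 -> R1 + 4/3·R2
  [ 1  0  -4  0 ]
  [ 0  1  -3  0 ]
  [ 0  0   0  1 ]

-3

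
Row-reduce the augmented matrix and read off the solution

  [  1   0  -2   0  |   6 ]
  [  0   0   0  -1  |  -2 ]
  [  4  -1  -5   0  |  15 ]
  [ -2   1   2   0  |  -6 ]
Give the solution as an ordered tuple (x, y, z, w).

ρ3 ← ρ3 − 4·ρ1
  [  1   0  -2   0  |   6 ]
  [  0   0   0  -1  |  -2 ]
  [  0  -1   3   0  |  -9 ]
  [ -2   1   2   0  |  -6 ]
ρ4 ← ρ4 + 2·ρ1
  [ 1   0  -2   0  |   6 ]
  [ 0   0   0  -1  |  -2 ]
  [ 0  -1   3   0  |  -9 ]
  [ 0   1  -2   0  |   6 ]
ρ2 <-> ρ3
  [ 1   0  -2   0  |   6 ]
  [ 0  -1   3   0  |  -9 ]
  [ 0   0   0  -1  |  -2 ]
  [ 0   1  -2   0  |   6 ]
ρ2 ← -1·ρ2
  [ 1  0  -2   0  |   6 ]
  [ 0  1  -3   0  |   9 ]
  [ 0  0   0  -1  |  -2 ]
  [ 0  1  -2   0  |   6 ]
ρ4 ← ρ4 − ρ2
  [ 1  0  -2   0  |   6 ]
  [ 0  1  -3   0  |   9 ]
  [ 0  0   0  -1  |  -2 ]
  [ 0  0   1   0  |  -3 ]
ρ3 <-> ρ4
  [ 1  0  -2   0  |   6 ]
  [ 0  1  -3   0  |   9 ]
  [ 0  0   1   0  |  -3 ]
  [ 0  0   0  -1  |  -2 ]
ρ4 ← -1·ρ4
  [ 1  0  -2  0  |   6 ]
  [ 0  1  -3  0  |   9 ]
  [ 0  0   1  0  |  -3 ]
  [ 0  0   0  1  |   2 ]
ρ2 ← ρ2 + 3·ρ3
  [ 1  0  -2  0  |   6 ]
  [ 0  1   0  0  |   0 ]
  [ 0  0   1  0  |  -3 ]
  [ 0  0   0  1  |   2 ]
ρ1 ← ρ1 + 2·ρ3
  [ 1  0  0  0  |   0 ]
  [ 0  1  0  0  |   0 ]
  [ 0  0  1  0  |  -3 ]
  [ 0  0  0  1  |   2 ]
Reading off the last column: x = 0, y = 0, z = -3, w = 2.

(0, 0, -3, 2)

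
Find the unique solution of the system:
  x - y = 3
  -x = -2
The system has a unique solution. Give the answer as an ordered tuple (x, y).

Form the augmented matrix and row-reduce:
  [  1  -1  |   3 ]
  [ -1   0  |  -2 ]
Add R1 to R2.
  [ 1  -1  |  3 ]
  [ 0  -1  |  1 ]
Multiply R2 by -1.
  [ 1  -1  |   3 ]
  [ 0   1  |  -1 ]
Add R2 to R1.
  [ 1  0  |   2 ]
  [ 0  1  |  -1 ]
Reading off the last column: x = 2, y = -1.

(2, -1)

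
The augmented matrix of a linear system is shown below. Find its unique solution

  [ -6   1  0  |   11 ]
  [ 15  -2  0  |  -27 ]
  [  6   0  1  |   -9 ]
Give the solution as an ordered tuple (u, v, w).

R1 := -1/6·R1
  [  1  -1/6  0  |  -11/6 ]
  [ 15    -2  0  |    -27 ]
  [  6     0  1  |     -9 ]
R2 := R2 − 15·R1
  [ 1  -1/6  0  |  -11/6 ]
  [ 0   1/2  0  |    1/2 ]
  [ 6     0  1  |     -9 ]
R3 := R3 − 6·R1
  [ 1  -1/6  0  |  -11/6 ]
  [ 0   1/2  0  |    1/2 ]
  [ 0     1  1  |      2 ]
R2 := 2·R2
  [ 1  -1/6  0  |  -11/6 ]
  [ 0     1  0  |      1 ]
  [ 0     1  1  |      2 ]
R3 := R3 − R2
  [ 1  -1/6  0  |  -11/6 ]
  [ 0     1  0  |      1 ]
  [ 0     0  1  |      1 ]
R1 := R1 + 1/6·R2
  [ 1  0  0  |  -5/3 ]
  [ 0  1  0  |     1 ]
  [ 0  0  1  |     1 ]
Reading off the last column: u = -5/3, v = 1, w = 1.

(-5/3, 1, 1)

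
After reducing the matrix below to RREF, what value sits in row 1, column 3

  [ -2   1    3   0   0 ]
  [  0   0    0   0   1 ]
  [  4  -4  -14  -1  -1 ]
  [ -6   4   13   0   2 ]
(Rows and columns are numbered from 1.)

R1 := -1/2·R1
  [  1  -1/2  -3/2   0   0 ]
  [  0     0     0   0   1 ]
  [  4    -4   -14  -1  -1 ]
  [ -6     4    13   0   2 ]
R3 := R3 − 4·R1
  [  1  -1/2  -3/2   0   0 ]
  [  0     0     0   0   1 ]
  [  0    -2    -8  -1  -1 ]
  [ -6     4    13   0   2 ]
R4 := R4 + 6·R1
  [ 1  -1/2  -3/2   0   0 ]
  [ 0     0     0   0   1 ]
  [ 0    -2    -8  -1  -1 ]
  [ 0     1     4   0   2 ]
R2 <=> R3
  [ 1  -1/2  -3/2   0   0 ]
  [ 0    -2    -8  -1  -1 ]
  [ 0     0     0   0   1 ]
  [ 0     1     4   0   2 ]
R2 := -1/2·R2
  [ 1  -1/2  -3/2    0    0 ]
  [ 0     1     4  1/2  1/2 ]
  [ 0     0     0    0    1 ]
  [ 0     1     4    0    2 ]
R4 := R4 − R2
  [ 1  -1/2  -3/2     0    0 ]
  [ 0     1     4   1/2  1/2 ]
  [ 0     0     0     0    1 ]
  [ 0     0     0  -1/2  3/2 ]
R3 <=> R4
  [ 1  -1/2  -3/2     0    0 ]
  [ 0     1     4   1/2  1/2 ]
  [ 0     0     0  -1/2  3/2 ]
  [ 0     0     0     0    1 ]
R3 := -2·R3
  [ 1  -1/2  -3/2    0    0 ]
  [ 0     1     4  1/2  1/2 ]
  [ 0     0     0    1   -3 ]
  [ 0     0     0    0    1 ]
R3 := R3 + 3·R4
  [ 1  -1/2  -3/2    0    0 ]
  [ 0     1     4  1/2  1/2 ]
  [ 0     0     0    1    0 ]
  [ 0     0     0    0    1 ]
R2 := R2 − 1/2·R4
  [ 1  -1/2  -3/2    0  0 ]
  [ 0     1     4  1/2  0 ]
  [ 0     0     0    1  0 ]
  [ 0     0     0    0  1 ]
R2 := R2 − 1/2·R3
  [ 1  -1/2  -3/2  0  0 ]
  [ 0     1     4  0  0 ]
  [ 0     0     0  1  0 ]
  [ 0     0     0  0  1 ]
R1 := R1 + 1/2·R2
  [ 1  0  1/2  0  0 ]
  [ 0  1    4  0  0 ]
  [ 0  0    0  1  0 ]
  [ 0  0    0  0  1 ]

1/2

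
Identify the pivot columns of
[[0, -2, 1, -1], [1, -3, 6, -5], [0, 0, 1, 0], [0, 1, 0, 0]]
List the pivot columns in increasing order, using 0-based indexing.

0, 1, 2, 3

Swap ρ1 and ρ2.
  [ 1  -3  6  -5 ]
  [ 0  -2  1  -1 ]
  [ 0   0  1   0 ]
  [ 0   1  0   0 ]
Multiply ρ2 by -1/2.
  [ 1  -3     6   -5 ]
  [ 0   1  -1/2  1/2 ]
  [ 0   0     1    0 ]
  [ 0   1     0    0 ]
Subtract ρ2 from ρ4.
  [ 1  -3     6    -5 ]
  [ 0   1  -1/2   1/2 ]
  [ 0   0     1     0 ]
  [ 0   0   1/2  -1/2 ]
Subtract 1/2 times ρ3 from ρ4.
  [ 1  -3     6    -5 ]
  [ 0   1  -1/2   1/2 ]
  [ 0   0     1     0 ]
  [ 0   0     0  -1/2 ]
Multiply ρ4 by -2.
  [ 1  -3     6   -5 ]
  [ 0   1  -1/2  1/2 ]
  [ 0   0     1    0 ]
  [ 0   0     0    1 ]
Subtract 1/2 times ρ4 from ρ2.
  [ 1  -3     6  -5 ]
  [ 0   1  -1/2   0 ]
  [ 0   0     1   0 ]
  [ 0   0     0   1 ]
Add 5 times ρ4 to ρ1.
  [ 1  -3     6  0 ]
  [ 0   1  -1/2  0 ]
  [ 0   0     1  0 ]
  [ 0   0     0  1 ]
Add 1/2 times ρ3 to ρ2.
  [ 1  -3  6  0 ]
  [ 0   1  0  0 ]
  [ 0   0  1  0 ]
  [ 0   0  0  1 ]
Subtract 6 times ρ3 from ρ1.
  [ 1  -3  0  0 ]
  [ 0   1  0  0 ]
  [ 0   0  1  0 ]
  [ 0   0  0  1 ]
Add 3 times ρ2 to ρ1.
  [ 1  0  0  0 ]
  [ 0  1  0  0 ]
  [ 0  0  1  0 ]
  [ 0  0  0  1 ]
Pivot columns are the columns containing a leading 1.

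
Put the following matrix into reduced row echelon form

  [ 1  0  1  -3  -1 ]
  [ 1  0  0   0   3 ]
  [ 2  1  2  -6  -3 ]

Subtract r1 from r2.
  [ 1  0   1  -3  -1 ]
  [ 0  0  -1   3   4 ]
  [ 2  1   2  -6  -3 ]
Subtract 2 times r1 from r3.
  [ 1  0   1  -3  -1 ]
  [ 0  0  -1   3   4 ]
  [ 0  1   0   0  -1 ]
Swap r2 and r3.
  [ 1  0   1  -3  -1 ]
  [ 0  1   0   0  -1 ]
  [ 0  0  -1   3   4 ]
Multiply r3 by -1.
  [ 1  0  1  -3  -1 ]
  [ 0  1  0   0  -1 ]
  [ 0  0  1  -3  -4 ]
Subtract r3 from r1.
  [ 1  0  0   0   3 ]
  [ 0  1  0   0  -1 ]
  [ 0  0  1  -3  -4 ]

[[1, 0, 0, 0, 3], [0, 1, 0, 0, -1], [0, 0, 1, -3, -4]]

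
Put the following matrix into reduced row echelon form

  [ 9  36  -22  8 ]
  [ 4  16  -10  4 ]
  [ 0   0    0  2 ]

[[1, 4, 0, 0], [0, 0, 1, 0], [0, 0, 0, 1]]

R1 ← 1/9·R1
  [ 1   4  -22/9  8/9 ]
  [ 4  16    -10    4 ]
  [ 0   0      0    2 ]
R2 ← R2 − 4·R1
  [ 1  4  -22/9  8/9 ]
  [ 0  0   -2/9  4/9 ]
  [ 0  0      0    2 ]
R2 ← -9/2·R2
  [ 1  4  -22/9  8/9 ]
  [ 0  0      1   -2 ]
  [ 0  0      0    2 ]
R3 ← 1/2·R3
  [ 1  4  -22/9  8/9 ]
  [ 0  0      1   -2 ]
  [ 0  0      0    1 ]
R2 ← R2 + 2·R3
  [ 1  4  -22/9  8/9 ]
  [ 0  0      1    0 ]
  [ 0  0      0    1 ]
R1 ← R1 − 8/9·R3
  [ 1  4  -22/9  0 ]
  [ 0  0      1  0 ]
  [ 0  0      0  1 ]
R1 ← R1 + 22/9·R2
  [ 1  4  0  0 ]
  [ 0  0  1  0 ]
  [ 0  0  0  1 ]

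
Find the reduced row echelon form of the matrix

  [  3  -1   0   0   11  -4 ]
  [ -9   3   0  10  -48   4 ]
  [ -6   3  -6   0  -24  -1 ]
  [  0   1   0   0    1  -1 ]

[[1, 0, 0, 0, 4, -5/3], [0, 1, 0, 0, 1, -1], [0, 0, 1, 0, 1/2, 4/3], [0, 0, 0, 1, -3/2, -4/5]]

R1 → 1/3·R1
  [  1  -1/3   0   0  11/3  -4/3 ]
  [ -9     3   0  10   -48     4 ]
  [ -6     3  -6   0   -24    -1 ]
  [  0     1   0   0     1    -1 ]
R2 → R2 + 9·R1
  [  1  -1/3   0   0  11/3  -4/3 ]
  [  0     0   0  10   -15    -8 ]
  [ -6     3  -6   0   -24    -1 ]
  [  0     1   0   0     1    -1 ]
R3 → R3 + 6·R1
  [ 1  -1/3   0   0  11/3  -4/3 ]
  [ 0     0   0  10   -15    -8 ]
  [ 0     1  -6   0    -2    -9 ]
  [ 0     1   0   0     1    -1 ]
R2 ↔ R3
  [ 1  -1/3   0   0  11/3  -4/3 ]
  [ 0     1  -6   0    -2    -9 ]
  [ 0     0   0  10   -15    -8 ]
  [ 0     1   0   0     1    -1 ]
R4 → R4 − R2
  [ 1  -1/3   0   0  11/3  -4/3 ]
  [ 0     1  -6   0    -2    -9 ]
  [ 0     0   0  10   -15    -8 ]
  [ 0     0   6   0     3     8 ]
R3 ↔ R4
  [ 1  -1/3   0   0  11/3  -4/3 ]
  [ 0     1  -6   0    -2    -9 ]
  [ 0     0   6   0     3     8 ]
  [ 0     0   0  10   -15    -8 ]
R3 → 1/6·R3
  [ 1  -1/3   0   0  11/3  -4/3 ]
  [ 0     1  -6   0    -2    -9 ]
  [ 0     0   1   0   1/2   4/3 ]
  [ 0     0   0  10   -15    -8 ]
R4 → 1/10·R4
  [ 1  -1/3   0  0  11/3  -4/3 ]
  [ 0     1  -6  0    -2    -9 ]
  [ 0     0   1  0   1/2   4/3 ]
  [ 0     0   0  1  -3/2  -4/5 ]
R2 → R2 + 6·R3
  [ 1  -1/3  0  0  11/3  -4/3 ]
  [ 0     1  0  0     1    -1 ]
  [ 0     0  1  0   1/2   4/3 ]
  [ 0     0  0  1  -3/2  -4/5 ]
R1 → R1 + 1/3·R2
  [ 1  0  0  0     4  -5/3 ]
  [ 0  1  0  0     1    -1 ]
  [ 0  0  1  0   1/2   4/3 ]
  [ 0  0  0  1  -3/2  -4/5 ]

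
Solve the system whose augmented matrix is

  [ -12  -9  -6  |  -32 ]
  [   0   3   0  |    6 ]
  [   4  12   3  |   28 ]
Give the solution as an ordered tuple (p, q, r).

Multiply r1 by -1/12.
Subtract 4 times r1 from r3.
Multiply r2 by 1/3.
Subtract 9 times r2 from r3.
Subtract 1/2 times r3 from r1.
Subtract 3/4 times r2 from r1.
Reading off the last column: p = 3/2, q = 2, r = -2/3.

(3/2, 2, -2/3)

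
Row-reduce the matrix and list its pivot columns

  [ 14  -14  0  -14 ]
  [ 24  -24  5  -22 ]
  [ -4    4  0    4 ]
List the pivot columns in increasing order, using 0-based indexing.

r1 → 1/14·r1
  [  1   -1  0   -1 ]
  [ 24  -24  5  -22 ]
  [ -4    4  0    4 ]
r2 → r2 − 24·r1
  [  1  -1  0  -1 ]
  [  0   0  5   2 ]
  [ -4   4  0   4 ]
r3 → r3 + 4·r1
  [ 1  -1  0  -1 ]
  [ 0   0  5   2 ]
  [ 0   0  0   0 ]
r2 → 1/5·r2
  [ 1  -1  0   -1 ]
  [ 0   0  1  2/5 ]
  [ 0   0  0    0 ]
Pivot columns are the columns containing a leading 1.

0, 2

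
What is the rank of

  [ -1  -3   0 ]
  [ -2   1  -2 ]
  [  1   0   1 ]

rank = 3

ρ1 → -1·ρ1
ρ2 → ρ2 + 2·ρ1
ρ3 → ρ3 − ρ1
ρ2 → 1/7·ρ2
ρ3 → ρ3 + 3·ρ2
ρ3 → 7·ρ3
ρ2 → ρ2 + 2/7·ρ3
ρ1 → ρ1 − 3·ρ2
The reduced form has 3 nonzero rows.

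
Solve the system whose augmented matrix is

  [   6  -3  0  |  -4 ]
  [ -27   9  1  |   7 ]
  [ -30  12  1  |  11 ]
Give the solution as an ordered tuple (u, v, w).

(0, 4/3, -5)

r1 := 1/6·r1
r2 := r2 + 27·r1
r3 := r3 + 30·r1
r2 := -2/9·r2
r3 := r3 + 3·r2
r3 := 3·r3
r2 := r2 + 2/9·r3
r1 := r1 + 1/2·r2
Reading off the last column: u = 0, v = 4/3, w = -5.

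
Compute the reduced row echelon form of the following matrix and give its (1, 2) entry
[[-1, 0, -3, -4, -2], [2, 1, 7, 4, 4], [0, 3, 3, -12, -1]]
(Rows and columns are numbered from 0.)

1

R1 ← -1·R1
  [ 1  0  3    4   2 ]
  [ 2  1  7    4   4 ]
  [ 0  3  3  -12  -1 ]
R2 ← R2 − 2·R1
  [ 1  0  3    4   2 ]
  [ 0  1  1   -4   0 ]
  [ 0  3  3  -12  -1 ]
R3 ← R3 − 3·R2
  [ 1  0  3   4   2 ]
  [ 0  1  1  -4   0 ]
  [ 0  0  0   0  -1 ]
R3 ← -1·R3
  [ 1  0  3   4  2 ]
  [ 0  1  1  -4  0 ]
  [ 0  0  0   0  1 ]
R1 ← R1 − 2·R3
  [ 1  0  3   4  0 ]
  [ 0  1  1  -4  0 ]
  [ 0  0  0   0  1 ]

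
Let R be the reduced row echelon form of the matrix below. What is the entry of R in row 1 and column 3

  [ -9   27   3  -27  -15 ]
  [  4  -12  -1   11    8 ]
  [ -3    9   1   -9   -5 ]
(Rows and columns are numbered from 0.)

r1 → -1/9·r1
r2 → r2 − 4·r1
r3 → r3 + 3·r1
r2 → 3·r2
r1 → r1 + 1/3·r2

-3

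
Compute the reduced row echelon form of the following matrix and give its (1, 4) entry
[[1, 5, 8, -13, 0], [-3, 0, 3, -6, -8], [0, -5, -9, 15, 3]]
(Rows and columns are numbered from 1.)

2

ρ2 → ρ2 + 3·ρ1
  [ 1   5   8  -13   0 ]
  [ 0  15  27  -45  -8 ]
  [ 0  -5  -9   15   3 ]
ρ2 → 1/15·ρ2
  [ 1   5    8  -13      0 ]
  [ 0   1  9/5   -3  -8/15 ]
  [ 0  -5   -9   15      3 ]
ρ3 → ρ3 + 5·ρ2
  [ 1  5    8  -13      0 ]
  [ 0  1  9/5   -3  -8/15 ]
  [ 0  0    0    0    1/3 ]
ρ3 → 3·ρ3
  [ 1  5    8  -13      0 ]
  [ 0  1  9/5   -3  -8/15 ]
  [ 0  0    0    0      1 ]
ρ2 → ρ2 + 8/15·ρ3
  [ 1  5    8  -13  0 ]
  [ 0  1  9/5   -3  0 ]
  [ 0  0    0    0  1 ]
ρ1 → ρ1 − 5·ρ2
  [ 1  0   -1   2  0 ]
  [ 0  1  9/5  -3  0 ]
  [ 0  0    0   0  1 ]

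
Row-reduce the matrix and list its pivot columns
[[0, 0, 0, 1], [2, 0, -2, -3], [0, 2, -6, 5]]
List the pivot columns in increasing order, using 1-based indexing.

R1 <=> R2
  [ 2  0  -2  -3 ]
  [ 0  0   0   1 ]
  [ 0  2  -6   5 ]
R1 ← 1/2·R1
  [ 1  0  -1  -3/2 ]
  [ 0  0   0     1 ]
  [ 0  2  -6     5 ]
R2 <=> R3
  [ 1  0  -1  -3/2 ]
  [ 0  2  -6     5 ]
  [ 0  0   0     1 ]
R2 ← 1/2·R2
  [ 1  0  -1  -3/2 ]
  [ 0  1  -3   5/2 ]
  [ 0  0   0     1 ]
R2 ← R2 − 5/2·R3
  [ 1  0  -1  -3/2 ]
  [ 0  1  -3     0 ]
  [ 0  0   0     1 ]
R1 ← R1 + 3/2·R3
  [ 1  0  -1  0 ]
  [ 0  1  -3  0 ]
  [ 0  0   0  1 ]
Pivot columns are the columns containing a leading 1.

1, 2, 4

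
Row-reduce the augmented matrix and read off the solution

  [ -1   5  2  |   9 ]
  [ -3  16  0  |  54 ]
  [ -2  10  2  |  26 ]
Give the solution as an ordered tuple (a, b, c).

(-2, 3, -4)

Multiply R1 by -1.
  [  1  -5  -2  |  -9 ]
  [ -3  16   0  |  54 ]
  [ -2  10   2  |  26 ]
Add 3 times R1 to R2.
  [  1  -5  -2  |  -9 ]
  [  0   1  -6  |  27 ]
  [ -2  10   2  |  26 ]
Add 2 times R1 to R3.
  [ 1  -5  -2  |  -9 ]
  [ 0   1  -6  |  27 ]
  [ 0   0  -2  |   8 ]
Multiply R3 by -1/2.
  [ 1  -5  -2  |  -9 ]
  [ 0   1  -6  |  27 ]
  [ 0   0   1  |  -4 ]
Add 6 times R3 to R2.
  [ 1  -5  -2  |  -9 ]
  [ 0   1   0  |   3 ]
  [ 0   0   1  |  -4 ]
Add 2 times R3 to R1.
  [ 1  -5  0  |  -17 ]
  [ 0   1  0  |    3 ]
  [ 0   0  1  |   -4 ]
Add 5 times R2 to R1.
  [ 1  0  0  |  -2 ]
  [ 0  1  0  |   3 ]
  [ 0  0  1  |  -4 ]
Reading off the last column: a = -2, b = 3, c = -4.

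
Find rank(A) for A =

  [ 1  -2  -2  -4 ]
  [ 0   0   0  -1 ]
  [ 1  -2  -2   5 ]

R3 → R3 − R1
  [ 1  -2  -2  -4 ]
  [ 0   0   0  -1 ]
  [ 0   0   0   9 ]
R2 → -1·R2
  [ 1  -2  -2  -4 ]
  [ 0   0   0   1 ]
  [ 0   0   0   9 ]
R3 → R3 − 9·R2
  [ 1  -2  -2  -4 ]
  [ 0   0   0   1 ]
  [ 0   0   0   0 ]
R1 → R1 + 4·R2
  [ 1  -2  -2  0 ]
  [ 0   0   0  1 ]
  [ 0   0   0  0 ]
The reduced form has 2 nonzero rows.

rank = 2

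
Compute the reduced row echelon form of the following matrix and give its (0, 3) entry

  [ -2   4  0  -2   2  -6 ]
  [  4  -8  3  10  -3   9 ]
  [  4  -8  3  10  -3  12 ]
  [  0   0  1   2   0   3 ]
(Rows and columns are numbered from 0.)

r1 → -1/2·r1
  [ 1  -2  0   1  -1   3 ]
  [ 4  -8  3  10  -3   9 ]
  [ 4  -8  3  10  -3  12 ]
  [ 0   0  1   2   0   3 ]
r2 → r2 − 4·r1
  [ 1  -2  0   1  -1   3 ]
  [ 0   0  3   6   1  -3 ]
  [ 4  -8  3  10  -3  12 ]
  [ 0   0  1   2   0   3 ]
r3 → r3 − 4·r1
  [ 1  -2  0  1  -1   3 ]
  [ 0   0  3  6   1  -3 ]
  [ 0   0  3  6   1   0 ]
  [ 0   0  1  2   0   3 ]
r2 → 1/3·r2
  [ 1  -2  0  1   -1   3 ]
  [ 0   0  1  2  1/3  -1 ]
  [ 0   0  3  6    1   0 ]
  [ 0   0  1  2    0   3 ]
r3 → r3 − 3·r2
  [ 1  -2  0  1   -1   3 ]
  [ 0   0  1  2  1/3  -1 ]
  [ 0   0  0  0    0   3 ]
  [ 0   0  1  2    0   3 ]
r4 → r4 − r2
  [ 1  -2  0  1    -1   3 ]
  [ 0   0  1  2   1/3  -1 ]
  [ 0   0  0  0     0   3 ]
  [ 0   0  0  0  -1/3   4 ]
r3 ↔ r4
  [ 1  -2  0  1    -1   3 ]
  [ 0   0  1  2   1/3  -1 ]
  [ 0   0  0  0  -1/3   4 ]
  [ 0   0  0  0     0   3 ]
r3 → -3·r3
  [ 1  -2  0  1   -1    3 ]
  [ 0   0  1  2  1/3   -1 ]
  [ 0   0  0  0    1  -12 ]
  [ 0   0  0  0    0    3 ]
r4 → 1/3·r4
  [ 1  -2  0  1   -1    3 ]
  [ 0   0  1  2  1/3   -1 ]
  [ 0   0  0  0    1  -12 ]
  [ 0   0  0  0    0    1 ]
r3 → r3 + 12·r4
  [ 1  -2  0  1   -1   3 ]
  [ 0   0  1  2  1/3  -1 ]
  [ 0   0  0  0    1   0 ]
  [ 0   0  0  0    0   1 ]
r2 → r2 + r4
  [ 1  -2  0  1   -1  3 ]
  [ 0   0  1  2  1/3  0 ]
  [ 0   0  0  0    1  0 ]
  [ 0   0  0  0    0  1 ]
r1 → r1 − 3·r4
  [ 1  -2  0  1   -1  0 ]
  [ 0   0  1  2  1/3  0 ]
  [ 0   0  0  0    1  0 ]
  [ 0   0  0  0    0  1 ]
r2 → r2 − 1/3·r3
  [ 1  -2  0  1  -1  0 ]
  [ 0   0  1  2   0  0 ]
  [ 0   0  0  0   1  0 ]
  [ 0   0  0  0   0  1 ]
r1 → r1 + r3
  [ 1  -2  0  1  0  0 ]
  [ 0   0  1  2  0  0 ]
  [ 0   0  0  0  1  0 ]
  [ 0   0  0  0  0  1 ]

1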